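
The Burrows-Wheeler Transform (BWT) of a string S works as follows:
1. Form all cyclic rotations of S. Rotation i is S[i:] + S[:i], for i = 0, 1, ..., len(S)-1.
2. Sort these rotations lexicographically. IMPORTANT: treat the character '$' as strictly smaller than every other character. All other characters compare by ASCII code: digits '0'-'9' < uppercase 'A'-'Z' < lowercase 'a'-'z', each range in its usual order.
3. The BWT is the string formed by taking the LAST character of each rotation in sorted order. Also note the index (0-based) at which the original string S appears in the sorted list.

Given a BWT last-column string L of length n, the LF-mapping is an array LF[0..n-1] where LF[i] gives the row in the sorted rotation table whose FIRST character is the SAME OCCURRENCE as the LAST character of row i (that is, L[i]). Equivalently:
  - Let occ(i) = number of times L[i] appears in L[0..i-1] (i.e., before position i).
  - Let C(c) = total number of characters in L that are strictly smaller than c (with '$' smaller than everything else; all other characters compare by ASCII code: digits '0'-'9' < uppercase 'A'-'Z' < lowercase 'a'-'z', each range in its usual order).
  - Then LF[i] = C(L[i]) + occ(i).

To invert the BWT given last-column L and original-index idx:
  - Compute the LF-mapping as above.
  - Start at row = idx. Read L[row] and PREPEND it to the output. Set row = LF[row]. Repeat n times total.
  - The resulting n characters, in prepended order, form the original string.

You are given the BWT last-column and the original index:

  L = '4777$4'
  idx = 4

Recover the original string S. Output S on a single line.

LF mapping: 1 3 4 5 0 2
Walk LF starting at row 4, prepending L[row]:
  step 1: row=4, L[4]='$', prepend. Next row=LF[4]=0
  step 2: row=0, L[0]='4', prepend. Next row=LF[0]=1
  step 3: row=1, L[1]='7', prepend. Next row=LF[1]=3
  step 4: row=3, L[3]='7', prepend. Next row=LF[3]=5
  step 5: row=5, L[5]='4', prepend. Next row=LF[5]=2
  step 6: row=2, L[2]='7', prepend. Next row=LF[2]=4
Reversed output: 74774$

Answer: 74774$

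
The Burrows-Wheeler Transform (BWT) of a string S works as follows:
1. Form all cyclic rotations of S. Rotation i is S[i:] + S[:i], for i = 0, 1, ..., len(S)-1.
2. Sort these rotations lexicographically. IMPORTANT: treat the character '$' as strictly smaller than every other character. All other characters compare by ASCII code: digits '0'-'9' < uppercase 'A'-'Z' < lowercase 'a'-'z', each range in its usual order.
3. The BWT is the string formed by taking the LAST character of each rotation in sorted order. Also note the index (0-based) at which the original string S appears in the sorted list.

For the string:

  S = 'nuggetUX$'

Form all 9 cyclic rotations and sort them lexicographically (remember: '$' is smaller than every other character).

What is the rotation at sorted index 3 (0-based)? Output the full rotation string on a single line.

All 9 rotations (rotation i = S[i:]+S[:i]):
  rot[0] = nuggetUX$
  rot[1] = uggetUX$n
  rot[2] = ggetUX$nu
  rot[3] = getUX$nug
  rot[4] = etUX$nugg
  rot[5] = tUX$nugge
  rot[6] = UX$nugget
  rot[7] = X$nuggetU
  rot[8] = $nuggetUX
Sorted (with $ < everything):
  sorted[0] = $nuggetUX
  sorted[1] = UX$nugget
  sorted[2] = X$nuggetU
  sorted[3] = etUX$nugg
  sorted[4] = getUX$nug
  sorted[5] = ggetUX$nu
  sorted[6] = nuggetUX$
  sorted[7] = tUX$nugge
  sorted[8] = uggetUX$n
sorted[3] = etUX$nugg

Answer: etUX$nugg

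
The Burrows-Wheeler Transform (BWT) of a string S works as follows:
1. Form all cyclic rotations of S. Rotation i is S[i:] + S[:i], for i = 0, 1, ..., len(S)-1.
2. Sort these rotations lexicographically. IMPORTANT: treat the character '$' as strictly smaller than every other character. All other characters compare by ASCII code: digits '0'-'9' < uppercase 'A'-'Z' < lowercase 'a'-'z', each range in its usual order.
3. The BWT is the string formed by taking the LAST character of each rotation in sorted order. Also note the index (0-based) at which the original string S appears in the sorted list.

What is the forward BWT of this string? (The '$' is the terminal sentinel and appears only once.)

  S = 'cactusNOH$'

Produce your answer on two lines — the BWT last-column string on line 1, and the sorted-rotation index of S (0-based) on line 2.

Answer: HOsNc$auct
5

Derivation:
All 10 rotations (rotation i = S[i:]+S[:i]):
  rot[0] = cactusNOH$
  rot[1] = actusNOH$c
  rot[2] = ctusNOH$ca
  rot[3] = tusNOH$cac
  rot[4] = usNOH$cact
  rot[5] = sNOH$cactu
  rot[6] = NOH$cactus
  rot[7] = OH$cactusN
  rot[8] = H$cactusNO
  rot[9] = $cactusNOH
Sorted (with $ < everything):
  sorted[0] = $cactusNOH  (last char: 'H')
  sorted[1] = H$cactusNO  (last char: 'O')
  sorted[2] = NOH$cactus  (last char: 's')
  sorted[3] = OH$cactusN  (last char: 'N')
  sorted[4] = actusNOH$c  (last char: 'c')
  sorted[5] = cactusNOH$  (last char: '$')
  sorted[6] = ctusNOH$ca  (last char: 'a')
  sorted[7] = sNOH$cactu  (last char: 'u')
  sorted[8] = tusNOH$cac  (last char: 'c')
  sorted[9] = usNOH$cact  (last char: 't')
Last column: HOsNc$auct
Original string S is at sorted index 5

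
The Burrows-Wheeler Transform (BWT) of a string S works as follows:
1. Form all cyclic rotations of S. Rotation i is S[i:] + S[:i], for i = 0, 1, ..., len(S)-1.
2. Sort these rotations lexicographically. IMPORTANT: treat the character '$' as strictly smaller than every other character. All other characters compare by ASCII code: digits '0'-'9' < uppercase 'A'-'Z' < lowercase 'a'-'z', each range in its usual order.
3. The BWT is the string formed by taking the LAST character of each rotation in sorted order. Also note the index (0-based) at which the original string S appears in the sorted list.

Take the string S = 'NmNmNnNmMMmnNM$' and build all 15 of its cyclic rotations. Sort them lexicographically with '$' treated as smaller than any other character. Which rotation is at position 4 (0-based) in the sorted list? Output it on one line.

Answer: NM$NmNmNnNmMMmn

Derivation:
All 15 rotations (rotation i = S[i:]+S[:i]):
  rot[0] = NmNmNnNmMMmnNM$
  rot[1] = mNmNnNmMMmnNM$N
  rot[2] = NmNnNmMMmnNM$Nm
  rot[3] = mNnNmMMmnNM$NmN
  rot[4] = NnNmMMmnNM$NmNm
  rot[5] = nNmMMmnNM$NmNmN
  rot[6] = NmMMmnNM$NmNmNn
  rot[7] = mMMmnNM$NmNmNnN
  rot[8] = MMmnNM$NmNmNnNm
  rot[9] = MmnNM$NmNmNnNmM
  rot[10] = mnNM$NmNmNnNmMM
  rot[11] = nNM$NmNmNnNmMMm
  rot[12] = NM$NmNmNnNmMMmn
  rot[13] = M$NmNmNnNmMMmnN
  rot[14] = $NmNmNnNmMMmnNM
Sorted (with $ < everything):
  sorted[0] = $NmNmNnNmMMmnNM
  sorted[1] = M$NmNmNnNmMMmnN
  sorted[2] = MMmnNM$NmNmNnNm
  sorted[3] = MmnNM$NmNmNnNmM
  sorted[4] = NM$NmNmNnNmMMmn
  sorted[5] = NmMMmnNM$NmNmNn
  sorted[6] = NmNmNnNmMMmnNM$
  sorted[7] = NmNnNmMMmnNM$Nm
  sorted[8] = NnNmMMmnNM$NmNm
  sorted[9] = mMMmnNM$NmNmNnN
  sorted[10] = mNmNnNmMMmnNM$N
  sorted[11] = mNnNmMMmnNM$NmN
  sorted[12] = mnNM$NmNmNnNmMM
  sorted[13] = nNM$NmNmNnNmMMm
  sorted[14] = nNmMMmnNM$NmNmN
sorted[4] = NM$NmNmNnNmMMmn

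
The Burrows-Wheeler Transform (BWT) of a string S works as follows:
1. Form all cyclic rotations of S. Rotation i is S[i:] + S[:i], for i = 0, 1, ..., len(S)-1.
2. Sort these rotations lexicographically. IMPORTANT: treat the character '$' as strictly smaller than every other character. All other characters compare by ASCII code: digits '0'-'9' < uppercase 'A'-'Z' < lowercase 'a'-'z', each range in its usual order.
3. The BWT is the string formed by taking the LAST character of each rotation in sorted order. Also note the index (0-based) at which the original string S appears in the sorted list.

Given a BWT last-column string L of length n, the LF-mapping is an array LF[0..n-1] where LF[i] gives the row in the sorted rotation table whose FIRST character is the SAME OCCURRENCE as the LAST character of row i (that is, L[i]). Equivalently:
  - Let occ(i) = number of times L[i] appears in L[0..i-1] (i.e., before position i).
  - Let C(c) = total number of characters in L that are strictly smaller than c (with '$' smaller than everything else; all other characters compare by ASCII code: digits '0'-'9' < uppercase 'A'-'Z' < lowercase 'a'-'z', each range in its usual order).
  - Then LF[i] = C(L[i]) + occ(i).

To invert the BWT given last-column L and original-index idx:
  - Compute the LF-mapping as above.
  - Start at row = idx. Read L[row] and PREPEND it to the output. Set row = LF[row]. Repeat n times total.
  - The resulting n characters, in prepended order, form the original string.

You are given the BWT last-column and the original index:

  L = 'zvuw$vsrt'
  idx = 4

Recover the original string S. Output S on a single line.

Answer: usvvrwtz$

Derivation:
LF mapping: 8 5 4 7 0 6 2 1 3
Walk LF starting at row 4, prepending L[row]:
  step 1: row=4, L[4]='$', prepend. Next row=LF[4]=0
  step 2: row=0, L[0]='z', prepend. Next row=LF[0]=8
  step 3: row=8, L[8]='t', prepend. Next row=LF[8]=3
  step 4: row=3, L[3]='w', prepend. Next row=LF[3]=7
  step 5: row=7, L[7]='r', prepend. Next row=LF[7]=1
  step 6: row=1, L[1]='v', prepend. Next row=LF[1]=5
  step 7: row=5, L[5]='v', prepend. Next row=LF[5]=6
  step 8: row=6, L[6]='s', prepend. Next row=LF[6]=2
  step 9: row=2, L[2]='u', prepend. Next row=LF[2]=4
Reversed output: usvvrwtz$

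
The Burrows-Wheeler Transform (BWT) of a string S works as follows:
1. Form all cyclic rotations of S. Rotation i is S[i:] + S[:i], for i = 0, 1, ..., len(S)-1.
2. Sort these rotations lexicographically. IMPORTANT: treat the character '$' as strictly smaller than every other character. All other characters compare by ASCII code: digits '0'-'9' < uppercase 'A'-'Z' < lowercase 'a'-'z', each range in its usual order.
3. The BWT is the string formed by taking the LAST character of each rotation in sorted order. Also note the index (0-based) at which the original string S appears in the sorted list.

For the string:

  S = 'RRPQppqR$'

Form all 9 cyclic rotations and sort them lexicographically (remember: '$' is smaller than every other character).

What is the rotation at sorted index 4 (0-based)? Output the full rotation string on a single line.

Answer: RPQppqR$R

Derivation:
All 9 rotations (rotation i = S[i:]+S[:i]):
  rot[0] = RRPQppqR$
  rot[1] = RPQppqR$R
  rot[2] = PQppqR$RR
  rot[3] = QppqR$RRP
  rot[4] = ppqR$RRPQ
  rot[5] = pqR$RRPQp
  rot[6] = qR$RRPQpp
  rot[7] = R$RRPQppq
  rot[8] = $RRPQppqR
Sorted (with $ < everything):
  sorted[0] = $RRPQppqR
  sorted[1] = PQppqR$RR
  sorted[2] = QppqR$RRP
  sorted[3] = R$RRPQppq
  sorted[4] = RPQppqR$R
  sorted[5] = RRPQppqR$
  sorted[6] = ppqR$RRPQ
  sorted[7] = pqR$RRPQp
  sorted[8] = qR$RRPQpp
sorted[4] = RPQppqR$R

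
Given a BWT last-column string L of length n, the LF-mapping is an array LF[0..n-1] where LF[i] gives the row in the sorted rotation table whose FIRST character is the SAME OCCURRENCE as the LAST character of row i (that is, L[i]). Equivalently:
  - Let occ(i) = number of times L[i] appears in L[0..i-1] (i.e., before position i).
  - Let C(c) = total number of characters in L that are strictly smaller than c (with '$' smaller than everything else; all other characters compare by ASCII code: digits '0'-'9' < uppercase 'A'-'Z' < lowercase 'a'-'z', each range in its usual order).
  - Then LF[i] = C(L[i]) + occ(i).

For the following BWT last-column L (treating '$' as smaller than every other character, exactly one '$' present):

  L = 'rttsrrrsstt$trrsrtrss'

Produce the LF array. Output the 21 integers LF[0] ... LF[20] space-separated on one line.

Char counts: '$':1, 'r':8, 's':6, 't':6
C (first-col start): C('$')=0, C('r')=1, C('s')=9, C('t')=15
L[0]='r': occ=0, LF[0]=C('r')+0=1+0=1
L[1]='t': occ=0, LF[1]=C('t')+0=15+0=15
L[2]='t': occ=1, LF[2]=C('t')+1=15+1=16
L[3]='s': occ=0, LF[3]=C('s')+0=9+0=9
L[4]='r': occ=1, LF[4]=C('r')+1=1+1=2
L[5]='r': occ=2, LF[5]=C('r')+2=1+2=3
L[6]='r': occ=3, LF[6]=C('r')+3=1+3=4
L[7]='s': occ=1, LF[7]=C('s')+1=9+1=10
L[8]='s': occ=2, LF[8]=C('s')+2=9+2=11
L[9]='t': occ=2, LF[9]=C('t')+2=15+2=17
L[10]='t': occ=3, LF[10]=C('t')+3=15+3=18
L[11]='$': occ=0, LF[11]=C('$')+0=0+0=0
L[12]='t': occ=4, LF[12]=C('t')+4=15+4=19
L[13]='r': occ=4, LF[13]=C('r')+4=1+4=5
L[14]='r': occ=5, LF[14]=C('r')+5=1+5=6
L[15]='s': occ=3, LF[15]=C('s')+3=9+3=12
L[16]='r': occ=6, LF[16]=C('r')+6=1+6=7
L[17]='t': occ=5, LF[17]=C('t')+5=15+5=20
L[18]='r': occ=7, LF[18]=C('r')+7=1+7=8
L[19]='s': occ=4, LF[19]=C('s')+4=9+4=13
L[20]='s': occ=5, LF[20]=C('s')+5=9+5=14

Answer: 1 15 16 9 2 3 4 10 11 17 18 0 19 5 6 12 7 20 8 13 14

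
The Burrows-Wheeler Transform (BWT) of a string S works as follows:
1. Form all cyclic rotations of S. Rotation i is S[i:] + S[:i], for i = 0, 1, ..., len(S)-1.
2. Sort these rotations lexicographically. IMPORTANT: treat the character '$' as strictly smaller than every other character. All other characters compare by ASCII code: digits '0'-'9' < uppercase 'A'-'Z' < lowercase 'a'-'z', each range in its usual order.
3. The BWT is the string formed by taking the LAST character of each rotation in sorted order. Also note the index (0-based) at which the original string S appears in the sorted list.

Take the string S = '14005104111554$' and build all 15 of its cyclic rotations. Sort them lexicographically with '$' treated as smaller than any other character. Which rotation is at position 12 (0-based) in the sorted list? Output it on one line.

All 15 rotations (rotation i = S[i:]+S[:i]):
  rot[0] = 14005104111554$
  rot[1] = 4005104111554$1
  rot[2] = 005104111554$14
  rot[3] = 05104111554$140
  rot[4] = 5104111554$1400
  rot[5] = 104111554$14005
  rot[6] = 04111554$140051
  rot[7] = 4111554$1400510
  rot[8] = 111554$14005104
  rot[9] = 11554$140051041
  rot[10] = 1554$1400510411
  rot[11] = 554$14005104111
  rot[12] = 54$140051041115
  rot[13] = 4$1400510411155
  rot[14] = $14005104111554
Sorted (with $ < everything):
  sorted[0] = $14005104111554
  sorted[1] = 005104111554$14
  sorted[2] = 04111554$140051
  sorted[3] = 05104111554$140
  sorted[4] = 104111554$14005
  sorted[5] = 111554$14005104
  sorted[6] = 11554$140051041
  sorted[7] = 14005104111554$
  sorted[8] = 1554$1400510411
  sorted[9] = 4$1400510411155
  sorted[10] = 4005104111554$1
  sorted[11] = 4111554$1400510
  sorted[12] = 5104111554$1400
  sorted[13] = 54$140051041115
  sorted[14] = 554$14005104111
sorted[12] = 5104111554$1400

Answer: 5104111554$1400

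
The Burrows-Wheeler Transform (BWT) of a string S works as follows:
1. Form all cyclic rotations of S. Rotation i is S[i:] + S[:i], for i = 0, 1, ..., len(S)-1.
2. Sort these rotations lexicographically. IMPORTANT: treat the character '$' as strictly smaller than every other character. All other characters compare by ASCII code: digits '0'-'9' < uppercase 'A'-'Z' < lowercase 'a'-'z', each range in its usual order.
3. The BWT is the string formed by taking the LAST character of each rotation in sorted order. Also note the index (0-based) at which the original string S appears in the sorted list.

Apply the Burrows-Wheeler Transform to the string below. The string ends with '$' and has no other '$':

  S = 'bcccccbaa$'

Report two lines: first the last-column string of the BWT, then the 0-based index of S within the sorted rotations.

All 10 rotations (rotation i = S[i:]+S[:i]):
  rot[0] = bcccccbaa$
  rot[1] = cccccbaa$b
  rot[2] = ccccbaa$bc
  rot[3] = cccbaa$bcc
  rot[4] = ccbaa$bccc
  rot[5] = cbaa$bcccc
  rot[6] = baa$bccccc
  rot[7] = aa$bcccccb
  rot[8] = a$bcccccba
  rot[9] = $bcccccbaa
Sorted (with $ < everything):
  sorted[0] = $bcccccbaa  (last char: 'a')
  sorted[1] = a$bcccccba  (last char: 'a')
  sorted[2] = aa$bcccccb  (last char: 'b')
  sorted[3] = baa$bccccc  (last char: 'c')
  sorted[4] = bcccccbaa$  (last char: '$')
  sorted[5] = cbaa$bcccc  (last char: 'c')
  sorted[6] = ccbaa$bccc  (last char: 'c')
  sorted[7] = cccbaa$bcc  (last char: 'c')
  sorted[8] = ccccbaa$bc  (last char: 'c')
  sorted[9] = cccccbaa$b  (last char: 'b')
Last column: aabc$ccccb
Original string S is at sorted index 4

Answer: aabc$ccccb
4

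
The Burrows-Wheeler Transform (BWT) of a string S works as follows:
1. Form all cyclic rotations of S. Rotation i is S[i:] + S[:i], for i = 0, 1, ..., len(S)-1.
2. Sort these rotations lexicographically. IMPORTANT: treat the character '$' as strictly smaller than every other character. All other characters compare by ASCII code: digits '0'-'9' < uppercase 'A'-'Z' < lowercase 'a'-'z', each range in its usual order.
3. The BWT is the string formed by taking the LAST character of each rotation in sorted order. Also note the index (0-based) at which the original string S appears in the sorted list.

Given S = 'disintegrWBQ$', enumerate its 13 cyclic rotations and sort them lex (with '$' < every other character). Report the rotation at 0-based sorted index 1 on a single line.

All 13 rotations (rotation i = S[i:]+S[:i]):
  rot[0] = disintegrWBQ$
  rot[1] = isintegrWBQ$d
  rot[2] = sintegrWBQ$di
  rot[3] = integrWBQ$dis
  rot[4] = ntegrWBQ$disi
  rot[5] = tegrWBQ$disin
  rot[6] = egrWBQ$disint
  rot[7] = grWBQ$disinte
  rot[8] = rWBQ$disinteg
  rot[9] = WBQ$disintegr
  rot[10] = BQ$disintegrW
  rot[11] = Q$disintegrWB
  rot[12] = $disintegrWBQ
Sorted (with $ < everything):
  sorted[0] = $disintegrWBQ
  sorted[1] = BQ$disintegrW
  sorted[2] = Q$disintegrWB
  sorted[3] = WBQ$disintegr
  sorted[4] = disintegrWBQ$
  sorted[5] = egrWBQ$disint
  sorted[6] = grWBQ$disinte
  sorted[7] = integrWBQ$dis
  sorted[8] = isintegrWBQ$d
  sorted[9] = ntegrWBQ$disi
  sorted[10] = rWBQ$disinteg
  sorted[11] = sintegrWBQ$di
  sorted[12] = tegrWBQ$disin
sorted[1] = BQ$disintegrW

Answer: BQ$disintegrW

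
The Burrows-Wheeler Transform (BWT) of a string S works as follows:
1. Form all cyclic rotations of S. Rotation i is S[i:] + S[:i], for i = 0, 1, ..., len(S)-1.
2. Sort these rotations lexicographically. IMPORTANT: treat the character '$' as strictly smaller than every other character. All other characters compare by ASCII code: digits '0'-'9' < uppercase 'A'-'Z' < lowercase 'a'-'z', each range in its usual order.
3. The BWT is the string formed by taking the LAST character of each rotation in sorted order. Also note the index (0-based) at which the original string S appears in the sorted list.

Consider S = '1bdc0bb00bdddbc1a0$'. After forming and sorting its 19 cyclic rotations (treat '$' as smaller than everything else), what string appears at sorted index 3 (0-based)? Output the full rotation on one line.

Answer: 0bb00bdddbc1a0$1bdc

Derivation:
All 19 rotations (rotation i = S[i:]+S[:i]):
  rot[0] = 1bdc0bb00bdddbc1a0$
  rot[1] = bdc0bb00bdddbc1a0$1
  rot[2] = dc0bb00bdddbc1a0$1b
  rot[3] = c0bb00bdddbc1a0$1bd
  rot[4] = 0bb00bdddbc1a0$1bdc
  rot[5] = bb00bdddbc1a0$1bdc0
  rot[6] = b00bdddbc1a0$1bdc0b
  rot[7] = 00bdddbc1a0$1bdc0bb
  rot[8] = 0bdddbc1a0$1bdc0bb0
  rot[9] = bdddbc1a0$1bdc0bb00
  rot[10] = dddbc1a0$1bdc0bb00b
  rot[11] = ddbc1a0$1bdc0bb00bd
  rot[12] = dbc1a0$1bdc0bb00bdd
  rot[13] = bc1a0$1bdc0bb00bddd
  rot[14] = c1a0$1bdc0bb00bdddb
  rot[15] = 1a0$1bdc0bb00bdddbc
  rot[16] = a0$1bdc0bb00bdddbc1
  rot[17] = 0$1bdc0bb00bdddbc1a
  rot[18] = $1bdc0bb00bdddbc1a0
Sorted (with $ < everything):
  sorted[0] = $1bdc0bb00bdddbc1a0
  sorted[1] = 0$1bdc0bb00bdddbc1a
  sorted[2] = 00bdddbc1a0$1bdc0bb
  sorted[3] = 0bb00bdddbc1a0$1bdc
  sorted[4] = 0bdddbc1a0$1bdc0bb0
  sorted[5] = 1a0$1bdc0bb00bdddbc
  sorted[6] = 1bdc0bb00bdddbc1a0$
  sorted[7] = a0$1bdc0bb00bdddbc1
  sorted[8] = b00bdddbc1a0$1bdc0b
  sorted[9] = bb00bdddbc1a0$1bdc0
  sorted[10] = bc1a0$1bdc0bb00bddd
  sorted[11] = bdc0bb00bdddbc1a0$1
  sorted[12] = bdddbc1a0$1bdc0bb00
  sorted[13] = c0bb00bdddbc1a0$1bd
  sorted[14] = c1a0$1bdc0bb00bdddb
  sorted[15] = dbc1a0$1bdc0bb00bdd
  sorted[16] = dc0bb00bdddbc1a0$1b
  sorted[17] = ddbc1a0$1bdc0bb00bd
  sorted[18] = dddbc1a0$1bdc0bb00b
sorted[3] = 0bb00bdddbc1a0$1bdc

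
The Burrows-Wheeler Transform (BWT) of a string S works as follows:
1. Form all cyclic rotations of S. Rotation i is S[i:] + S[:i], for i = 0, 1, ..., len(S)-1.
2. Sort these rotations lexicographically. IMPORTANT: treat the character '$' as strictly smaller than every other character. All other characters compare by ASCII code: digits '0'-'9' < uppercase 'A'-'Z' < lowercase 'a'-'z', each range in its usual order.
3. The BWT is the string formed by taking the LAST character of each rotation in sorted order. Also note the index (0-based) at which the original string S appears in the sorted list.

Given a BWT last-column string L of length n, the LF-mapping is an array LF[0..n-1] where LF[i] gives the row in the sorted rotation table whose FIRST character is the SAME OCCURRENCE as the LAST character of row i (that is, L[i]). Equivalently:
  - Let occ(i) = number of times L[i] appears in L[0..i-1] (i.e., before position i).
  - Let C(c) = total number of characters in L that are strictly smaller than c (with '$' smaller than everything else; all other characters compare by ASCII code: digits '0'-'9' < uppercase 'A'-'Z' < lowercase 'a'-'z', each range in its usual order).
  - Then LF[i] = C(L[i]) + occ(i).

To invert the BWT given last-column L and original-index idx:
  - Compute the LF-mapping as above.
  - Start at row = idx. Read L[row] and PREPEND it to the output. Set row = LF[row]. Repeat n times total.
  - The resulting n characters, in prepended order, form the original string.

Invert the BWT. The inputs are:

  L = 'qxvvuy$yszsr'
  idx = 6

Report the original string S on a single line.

LF mapping: 1 8 6 7 5 9 0 10 3 11 4 2
Walk LF starting at row 6, prepending L[row]:
  step 1: row=6, L[6]='$', prepend. Next row=LF[6]=0
  step 2: row=0, L[0]='q', prepend. Next row=LF[0]=1
  step 3: row=1, L[1]='x', prepend. Next row=LF[1]=8
  step 4: row=8, L[8]='s', prepend. Next row=LF[8]=3
  step 5: row=3, L[3]='v', prepend. Next row=LF[3]=7
  step 6: row=7, L[7]='y', prepend. Next row=LF[7]=10
  step 7: row=10, L[10]='s', prepend. Next row=LF[10]=4
  step 8: row=4, L[4]='u', prepend. Next row=LF[4]=5
  step 9: row=5, L[5]='y', prepend. Next row=LF[5]=9
  step 10: row=9, L[9]='z', prepend. Next row=LF[9]=11
  step 11: row=11, L[11]='r', prepend. Next row=LF[11]=2
  step 12: row=2, L[2]='v', prepend. Next row=LF[2]=6
Reversed output: vrzyusyvsxq$

Answer: vrzyusyvsxq$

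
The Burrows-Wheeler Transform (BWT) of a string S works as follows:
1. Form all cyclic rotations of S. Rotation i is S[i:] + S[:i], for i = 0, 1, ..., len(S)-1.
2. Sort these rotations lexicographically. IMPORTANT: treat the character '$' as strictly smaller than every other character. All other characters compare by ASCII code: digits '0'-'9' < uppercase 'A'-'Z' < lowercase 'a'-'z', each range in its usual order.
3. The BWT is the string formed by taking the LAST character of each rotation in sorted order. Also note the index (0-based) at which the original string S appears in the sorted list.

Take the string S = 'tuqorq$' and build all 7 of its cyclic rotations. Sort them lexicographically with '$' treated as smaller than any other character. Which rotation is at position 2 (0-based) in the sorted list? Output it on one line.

All 7 rotations (rotation i = S[i:]+S[:i]):
  rot[0] = tuqorq$
  rot[1] = uqorq$t
  rot[2] = qorq$tu
  rot[3] = orq$tuq
  rot[4] = rq$tuqo
  rot[5] = q$tuqor
  rot[6] = $tuqorq
Sorted (with $ < everything):
  sorted[0] = $tuqorq
  sorted[1] = orq$tuq
  sorted[2] = q$tuqor
  sorted[3] = qorq$tu
  sorted[4] = rq$tuqo
  sorted[5] = tuqorq$
  sorted[6] = uqorq$t
sorted[2] = q$tuqor

Answer: q$tuqor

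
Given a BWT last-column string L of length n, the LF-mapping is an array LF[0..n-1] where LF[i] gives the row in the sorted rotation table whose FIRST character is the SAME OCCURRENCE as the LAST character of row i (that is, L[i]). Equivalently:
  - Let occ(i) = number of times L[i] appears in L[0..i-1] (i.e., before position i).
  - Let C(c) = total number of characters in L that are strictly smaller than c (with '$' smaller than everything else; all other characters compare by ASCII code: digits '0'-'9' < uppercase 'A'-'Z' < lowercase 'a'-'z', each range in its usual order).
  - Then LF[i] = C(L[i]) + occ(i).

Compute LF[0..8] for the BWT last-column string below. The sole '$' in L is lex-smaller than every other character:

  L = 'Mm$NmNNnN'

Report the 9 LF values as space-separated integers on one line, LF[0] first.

Answer: 1 6 0 2 7 3 4 8 5

Derivation:
Char counts: '$':1, 'M':1, 'N':4, 'm':2, 'n':1
C (first-col start): C('$')=0, C('M')=1, C('N')=2, C('m')=6, C('n')=8
L[0]='M': occ=0, LF[0]=C('M')+0=1+0=1
L[1]='m': occ=0, LF[1]=C('m')+0=6+0=6
L[2]='$': occ=0, LF[2]=C('$')+0=0+0=0
L[3]='N': occ=0, LF[3]=C('N')+0=2+0=2
L[4]='m': occ=1, LF[4]=C('m')+1=6+1=7
L[5]='N': occ=1, LF[5]=C('N')+1=2+1=3
L[6]='N': occ=2, LF[6]=C('N')+2=2+2=4
L[7]='n': occ=0, LF[7]=C('n')+0=8+0=8
L[8]='N': occ=3, LF[8]=C('N')+3=2+3=5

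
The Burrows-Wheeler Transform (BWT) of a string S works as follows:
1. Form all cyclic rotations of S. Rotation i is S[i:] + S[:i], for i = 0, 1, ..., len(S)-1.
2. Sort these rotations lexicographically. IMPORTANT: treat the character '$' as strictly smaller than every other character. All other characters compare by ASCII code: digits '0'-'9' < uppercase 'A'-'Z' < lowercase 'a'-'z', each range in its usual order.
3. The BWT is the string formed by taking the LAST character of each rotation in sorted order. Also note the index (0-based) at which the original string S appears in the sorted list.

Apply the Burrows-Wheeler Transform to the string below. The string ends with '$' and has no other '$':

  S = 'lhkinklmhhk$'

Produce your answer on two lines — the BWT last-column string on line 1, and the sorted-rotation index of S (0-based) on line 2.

Answer: kmhlkhhn$kli
8

Derivation:
All 12 rotations (rotation i = S[i:]+S[:i]):
  rot[0] = lhkinklmhhk$
  rot[1] = hkinklmhhk$l
  rot[2] = kinklmhhk$lh
  rot[3] = inklmhhk$lhk
  rot[4] = nklmhhk$lhki
  rot[5] = klmhhk$lhkin
  rot[6] = lmhhk$lhkink
  rot[7] = mhhk$lhkinkl
  rot[8] = hhk$lhkinklm
  rot[9] = hk$lhkinklmh
  rot[10] = k$lhkinklmhh
  rot[11] = $lhkinklmhhk
Sorted (with $ < everything):
  sorted[0] = $lhkinklmhhk  (last char: 'k')
  sorted[1] = hhk$lhkinklm  (last char: 'm')
  sorted[2] = hk$lhkinklmh  (last char: 'h')
  sorted[3] = hkinklmhhk$l  (last char: 'l')
  sorted[4] = inklmhhk$lhk  (last char: 'k')
  sorted[5] = k$lhkinklmhh  (last char: 'h')
  sorted[6] = kinklmhhk$lh  (last char: 'h')
  sorted[7] = klmhhk$lhkin  (last char: 'n')
  sorted[8] = lhkinklmhhk$  (last char: '$')
  sorted[9] = lmhhk$lhkink  (last char: 'k')
  sorted[10] = mhhk$lhkinkl  (last char: 'l')
  sorted[11] = nklmhhk$lhki  (last char: 'i')
Last column: kmhlkhhn$kli
Original string S is at sorted index 8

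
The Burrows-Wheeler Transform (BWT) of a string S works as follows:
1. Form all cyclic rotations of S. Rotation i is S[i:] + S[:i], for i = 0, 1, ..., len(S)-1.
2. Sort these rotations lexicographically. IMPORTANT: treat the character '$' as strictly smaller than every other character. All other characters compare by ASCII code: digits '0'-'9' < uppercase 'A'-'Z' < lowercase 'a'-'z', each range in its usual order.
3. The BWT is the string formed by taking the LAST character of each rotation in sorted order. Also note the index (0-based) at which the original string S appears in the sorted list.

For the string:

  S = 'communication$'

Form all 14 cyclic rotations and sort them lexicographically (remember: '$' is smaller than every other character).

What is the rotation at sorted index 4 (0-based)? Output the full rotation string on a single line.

All 14 rotations (rotation i = S[i:]+S[:i]):
  rot[0] = communication$
  rot[1] = ommunication$c
  rot[2] = mmunication$co
  rot[3] = munication$com
  rot[4] = unication$comm
  rot[5] = nication$commu
  rot[6] = ication$commun
  rot[7] = cation$communi
  rot[8] = ation$communic
  rot[9] = tion$communica
  rot[10] = ion$communicat
  rot[11] = on$communicati
  rot[12] = n$communicatio
  rot[13] = $communication
Sorted (with $ < everything):
  sorted[0] = $communication
  sorted[1] = ation$communic
  sorted[2] = cation$communi
  sorted[3] = communication$
  sorted[4] = ication$commun
  sorted[5] = ion$communicat
  sorted[6] = mmunication$co
  sorted[7] = munication$com
  sorted[8] = n$communicatio
  sorted[9] = nication$commu
  sorted[10] = ommunication$c
  sorted[11] = on$communicati
  sorted[12] = tion$communica
  sorted[13] = unication$comm
sorted[4] = ication$commun

Answer: ication$commun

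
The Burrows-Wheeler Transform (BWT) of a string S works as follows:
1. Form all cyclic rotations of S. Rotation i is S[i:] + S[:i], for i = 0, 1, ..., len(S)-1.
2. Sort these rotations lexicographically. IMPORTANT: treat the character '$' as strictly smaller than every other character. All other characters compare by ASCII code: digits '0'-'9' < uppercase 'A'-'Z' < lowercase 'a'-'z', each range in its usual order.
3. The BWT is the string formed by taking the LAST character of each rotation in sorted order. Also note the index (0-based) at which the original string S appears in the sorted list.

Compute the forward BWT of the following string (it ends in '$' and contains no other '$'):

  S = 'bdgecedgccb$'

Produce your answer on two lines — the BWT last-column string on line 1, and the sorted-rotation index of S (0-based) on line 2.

All 12 rotations (rotation i = S[i:]+S[:i]):
  rot[0] = bdgecedgccb$
  rot[1] = dgecedgccb$b
  rot[2] = gecedgccb$bd
  rot[3] = ecedgccb$bdg
  rot[4] = cedgccb$bdge
  rot[5] = edgccb$bdgec
  rot[6] = dgccb$bdgece
  rot[7] = gccb$bdgeced
  rot[8] = ccb$bdgecedg
  rot[9] = cb$bdgecedgc
  rot[10] = b$bdgecedgcc
  rot[11] = $bdgecedgccb
Sorted (with $ < everything):
  sorted[0] = $bdgecedgccb  (last char: 'b')
  sorted[1] = b$bdgecedgcc  (last char: 'c')
  sorted[2] = bdgecedgccb$  (last char: '$')
  sorted[3] = cb$bdgecedgc  (last char: 'c')
  sorted[4] = ccb$bdgecedg  (last char: 'g')
  sorted[5] = cedgccb$bdge  (last char: 'e')
  sorted[6] = dgccb$bdgece  (last char: 'e')
  sorted[7] = dgecedgccb$b  (last char: 'b')
  sorted[8] = ecedgccb$bdg  (last char: 'g')
  sorted[9] = edgccb$bdgec  (last char: 'c')
  sorted[10] = gccb$bdgeced  (last char: 'd')
  sorted[11] = gecedgccb$bd  (last char: 'd')
Last column: bc$cgeebgcdd
Original string S is at sorted index 2

Answer: bc$cgeebgcdd
2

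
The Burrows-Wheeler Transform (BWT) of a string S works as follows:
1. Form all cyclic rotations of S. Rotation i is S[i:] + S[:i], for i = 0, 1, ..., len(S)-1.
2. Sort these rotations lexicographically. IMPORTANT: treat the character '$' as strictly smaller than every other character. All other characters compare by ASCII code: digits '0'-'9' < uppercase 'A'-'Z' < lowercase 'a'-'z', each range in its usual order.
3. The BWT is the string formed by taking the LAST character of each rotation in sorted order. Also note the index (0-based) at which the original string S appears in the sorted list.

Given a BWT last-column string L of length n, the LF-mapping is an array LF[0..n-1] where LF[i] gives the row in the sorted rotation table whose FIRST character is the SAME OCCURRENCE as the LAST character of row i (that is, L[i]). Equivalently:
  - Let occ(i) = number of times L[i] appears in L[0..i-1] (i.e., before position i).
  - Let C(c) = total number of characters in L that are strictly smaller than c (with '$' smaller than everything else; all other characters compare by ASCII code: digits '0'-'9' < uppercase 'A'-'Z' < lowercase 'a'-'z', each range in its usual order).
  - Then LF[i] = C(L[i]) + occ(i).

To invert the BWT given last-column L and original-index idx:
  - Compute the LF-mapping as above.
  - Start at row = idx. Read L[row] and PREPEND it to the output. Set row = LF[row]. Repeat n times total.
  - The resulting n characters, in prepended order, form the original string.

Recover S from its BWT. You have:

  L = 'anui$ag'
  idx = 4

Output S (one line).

LF mapping: 1 5 6 4 0 2 3
Walk LF starting at row 4, prepending L[row]:
  step 1: row=4, L[4]='$', prepend. Next row=LF[4]=0
  step 2: row=0, L[0]='a', prepend. Next row=LF[0]=1
  step 3: row=1, L[1]='n', prepend. Next row=LF[1]=5
  step 4: row=5, L[5]='a', prepend. Next row=LF[5]=2
  step 5: row=2, L[2]='u', prepend. Next row=LF[2]=6
  step 6: row=6, L[6]='g', prepend. Next row=LF[6]=3
  step 7: row=3, L[3]='i', prepend. Next row=LF[3]=4
Reversed output: iguana$

Answer: iguana$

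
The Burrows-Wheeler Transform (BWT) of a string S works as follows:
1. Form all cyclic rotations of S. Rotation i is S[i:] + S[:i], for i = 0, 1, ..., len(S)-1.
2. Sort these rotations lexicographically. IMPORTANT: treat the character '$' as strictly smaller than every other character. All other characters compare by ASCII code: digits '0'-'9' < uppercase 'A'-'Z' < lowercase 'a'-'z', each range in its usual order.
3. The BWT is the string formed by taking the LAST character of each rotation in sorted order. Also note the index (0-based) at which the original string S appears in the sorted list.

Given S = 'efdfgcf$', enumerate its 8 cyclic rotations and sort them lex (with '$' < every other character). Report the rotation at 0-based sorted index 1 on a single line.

All 8 rotations (rotation i = S[i:]+S[:i]):
  rot[0] = efdfgcf$
  rot[1] = fdfgcf$e
  rot[2] = dfgcf$ef
  rot[3] = fgcf$efd
  rot[4] = gcf$efdf
  rot[5] = cf$efdfg
  rot[6] = f$efdfgc
  rot[7] = $efdfgcf
Sorted (with $ < everything):
  sorted[0] = $efdfgcf
  sorted[1] = cf$efdfg
  sorted[2] = dfgcf$ef
  sorted[3] = efdfgcf$
  sorted[4] = f$efdfgc
  sorted[5] = fdfgcf$e
  sorted[6] = fgcf$efd
  sorted[7] = gcf$efdf
sorted[1] = cf$efdfg

Answer: cf$efdfg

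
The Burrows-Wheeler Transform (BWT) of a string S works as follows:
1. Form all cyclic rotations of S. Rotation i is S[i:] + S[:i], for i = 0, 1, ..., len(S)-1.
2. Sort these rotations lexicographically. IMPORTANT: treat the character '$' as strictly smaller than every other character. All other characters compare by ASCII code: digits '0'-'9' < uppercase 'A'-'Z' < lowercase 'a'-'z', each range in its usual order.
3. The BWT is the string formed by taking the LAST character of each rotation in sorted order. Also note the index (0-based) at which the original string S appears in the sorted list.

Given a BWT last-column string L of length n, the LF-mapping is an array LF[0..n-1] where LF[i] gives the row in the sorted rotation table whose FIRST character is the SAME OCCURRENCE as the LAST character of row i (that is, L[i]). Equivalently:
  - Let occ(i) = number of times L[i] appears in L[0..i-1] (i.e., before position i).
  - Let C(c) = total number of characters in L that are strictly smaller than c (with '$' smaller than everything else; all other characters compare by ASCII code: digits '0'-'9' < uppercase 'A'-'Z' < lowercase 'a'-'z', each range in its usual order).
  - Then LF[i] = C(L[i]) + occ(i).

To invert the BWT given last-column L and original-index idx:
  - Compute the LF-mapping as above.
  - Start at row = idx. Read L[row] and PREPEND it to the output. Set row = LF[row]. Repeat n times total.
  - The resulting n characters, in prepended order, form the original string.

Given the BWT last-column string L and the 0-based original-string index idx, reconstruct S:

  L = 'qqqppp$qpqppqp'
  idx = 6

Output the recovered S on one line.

LF mapping: 8 9 10 1 2 3 0 11 4 12 5 6 13 7
Walk LF starting at row 6, prepending L[row]:
  step 1: row=6, L[6]='$', prepend. Next row=LF[6]=0
  step 2: row=0, L[0]='q', prepend. Next row=LF[0]=8
  step 3: row=8, L[8]='p', prepend. Next row=LF[8]=4
  step 4: row=4, L[4]='p', prepend. Next row=LF[4]=2
  step 5: row=2, L[2]='q', prepend. Next row=LF[2]=10
  step 6: row=10, L[10]='p', prepend. Next row=LF[10]=5
  step 7: row=5, L[5]='p', prepend. Next row=LF[5]=3
  step 8: row=3, L[3]='p', prepend. Next row=LF[3]=1
  step 9: row=1, L[1]='q', prepend. Next row=LF[1]=9
  step 10: row=9, L[9]='q', prepend. Next row=LF[9]=12
  step 11: row=12, L[12]='q', prepend. Next row=LF[12]=13
  step 12: row=13, L[13]='p', prepend. Next row=LF[13]=7
  step 13: row=7, L[7]='q', prepend. Next row=LF[7]=11
  step 14: row=11, L[11]='p', prepend. Next row=LF[11]=6
Reversed output: pqpqqqpppqppq$

Answer: pqpqqqpppqppq$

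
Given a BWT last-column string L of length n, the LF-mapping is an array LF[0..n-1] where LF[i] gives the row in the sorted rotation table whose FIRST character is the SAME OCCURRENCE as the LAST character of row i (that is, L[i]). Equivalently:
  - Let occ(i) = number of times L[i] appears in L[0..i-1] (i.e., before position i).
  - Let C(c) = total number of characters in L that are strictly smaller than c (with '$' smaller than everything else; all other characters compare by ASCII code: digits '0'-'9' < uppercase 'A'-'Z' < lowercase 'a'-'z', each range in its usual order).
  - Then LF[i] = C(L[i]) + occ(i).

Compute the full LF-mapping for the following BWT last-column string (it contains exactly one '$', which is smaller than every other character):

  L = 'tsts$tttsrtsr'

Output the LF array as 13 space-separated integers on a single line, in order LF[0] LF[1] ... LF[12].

Char counts: '$':1, 'r':2, 's':4, 't':6
C (first-col start): C('$')=0, C('r')=1, C('s')=3, C('t')=7
L[0]='t': occ=0, LF[0]=C('t')+0=7+0=7
L[1]='s': occ=0, LF[1]=C('s')+0=3+0=3
L[2]='t': occ=1, LF[2]=C('t')+1=7+1=8
L[3]='s': occ=1, LF[3]=C('s')+1=3+1=4
L[4]='$': occ=0, LF[4]=C('$')+0=0+0=0
L[5]='t': occ=2, LF[5]=C('t')+2=7+2=9
L[6]='t': occ=3, LF[6]=C('t')+3=7+3=10
L[7]='t': occ=4, LF[7]=C('t')+4=7+4=11
L[8]='s': occ=2, LF[8]=C('s')+2=3+2=5
L[9]='r': occ=0, LF[9]=C('r')+0=1+0=1
L[10]='t': occ=5, LF[10]=C('t')+5=7+5=12
L[11]='s': occ=3, LF[11]=C('s')+3=3+3=6
L[12]='r': occ=1, LF[12]=C('r')+1=1+1=2

Answer: 7 3 8 4 0 9 10 11 5 1 12 6 2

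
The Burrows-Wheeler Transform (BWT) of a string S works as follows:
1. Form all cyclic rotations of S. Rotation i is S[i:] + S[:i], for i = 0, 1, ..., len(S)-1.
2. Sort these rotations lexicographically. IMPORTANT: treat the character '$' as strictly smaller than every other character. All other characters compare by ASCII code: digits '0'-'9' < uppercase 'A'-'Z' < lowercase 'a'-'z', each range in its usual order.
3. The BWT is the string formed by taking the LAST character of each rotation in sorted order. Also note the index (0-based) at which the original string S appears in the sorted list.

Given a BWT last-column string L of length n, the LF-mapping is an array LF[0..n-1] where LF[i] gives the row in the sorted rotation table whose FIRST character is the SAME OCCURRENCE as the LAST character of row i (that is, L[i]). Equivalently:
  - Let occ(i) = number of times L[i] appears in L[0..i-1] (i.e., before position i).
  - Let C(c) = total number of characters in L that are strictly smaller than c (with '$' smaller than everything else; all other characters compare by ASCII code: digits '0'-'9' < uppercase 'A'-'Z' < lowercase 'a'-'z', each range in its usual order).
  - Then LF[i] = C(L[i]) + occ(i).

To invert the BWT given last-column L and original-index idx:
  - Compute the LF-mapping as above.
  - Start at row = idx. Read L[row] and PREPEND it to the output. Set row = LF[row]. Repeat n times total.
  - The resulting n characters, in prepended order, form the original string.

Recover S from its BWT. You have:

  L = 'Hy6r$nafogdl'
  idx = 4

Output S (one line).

LF mapping: 2 11 1 10 0 8 3 5 9 6 4 7
Walk LF starting at row 4, prepending L[row]:
  step 1: row=4, L[4]='$', prepend. Next row=LF[4]=0
  step 2: row=0, L[0]='H', prepend. Next row=LF[0]=2
  step 3: row=2, L[2]='6', prepend. Next row=LF[2]=1
  step 4: row=1, L[1]='y', prepend. Next row=LF[1]=11
  step 5: row=11, L[11]='l', prepend. Next row=LF[11]=7
  step 6: row=7, L[7]='f', prepend. Next row=LF[7]=5
  step 7: row=5, L[5]='n', prepend. Next row=LF[5]=8
  step 8: row=8, L[8]='o', prepend. Next row=LF[8]=9
  step 9: row=9, L[9]='g', prepend. Next row=LF[9]=6
  step 10: row=6, L[6]='a', prepend. Next row=LF[6]=3
  step 11: row=3, L[3]='r', prepend. Next row=LF[3]=10
  step 12: row=10, L[10]='d', prepend. Next row=LF[10]=4
Reversed output: dragonfly6H$

Answer: dragonfly6H$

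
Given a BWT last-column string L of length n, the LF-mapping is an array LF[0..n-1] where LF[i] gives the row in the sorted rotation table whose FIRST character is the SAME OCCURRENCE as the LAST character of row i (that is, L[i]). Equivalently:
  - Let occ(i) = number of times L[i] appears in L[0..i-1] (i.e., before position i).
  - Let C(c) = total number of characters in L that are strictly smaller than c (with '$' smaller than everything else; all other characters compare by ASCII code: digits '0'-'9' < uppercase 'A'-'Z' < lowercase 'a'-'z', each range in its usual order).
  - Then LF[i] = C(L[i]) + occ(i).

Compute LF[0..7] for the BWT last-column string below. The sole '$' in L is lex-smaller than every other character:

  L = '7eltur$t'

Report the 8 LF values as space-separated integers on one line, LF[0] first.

Answer: 1 2 3 5 7 4 0 6

Derivation:
Char counts: '$':1, '7':1, 'e':1, 'l':1, 'r':1, 't':2, 'u':1
C (first-col start): C('$')=0, C('7')=1, C('e')=2, C('l')=3, C('r')=4, C('t')=5, C('u')=7
L[0]='7': occ=0, LF[0]=C('7')+0=1+0=1
L[1]='e': occ=0, LF[1]=C('e')+0=2+0=2
L[2]='l': occ=0, LF[2]=C('l')+0=3+0=3
L[3]='t': occ=0, LF[3]=C('t')+0=5+0=5
L[4]='u': occ=0, LF[4]=C('u')+0=7+0=7
L[5]='r': occ=0, LF[5]=C('r')+0=4+0=4
L[6]='$': occ=0, LF[6]=C('$')+0=0+0=0
L[7]='t': occ=1, LF[7]=C('t')+1=5+1=6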